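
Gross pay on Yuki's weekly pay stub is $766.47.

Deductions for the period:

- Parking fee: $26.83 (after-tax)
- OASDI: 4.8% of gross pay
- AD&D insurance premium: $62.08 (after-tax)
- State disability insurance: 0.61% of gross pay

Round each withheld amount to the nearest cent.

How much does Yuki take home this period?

OASDI: $766.47 × 0.048 = $36.79
State disability insurance: $766.47 × 0.0061 = $4.68
AD&D insurance premium: $62.08
Parking fee: $26.83
Total deductions = $36.79 + $4.68 + $62.08 + $26.83 = $130.38
Net pay = $766.47 − $130.38 = $636.09

$636.09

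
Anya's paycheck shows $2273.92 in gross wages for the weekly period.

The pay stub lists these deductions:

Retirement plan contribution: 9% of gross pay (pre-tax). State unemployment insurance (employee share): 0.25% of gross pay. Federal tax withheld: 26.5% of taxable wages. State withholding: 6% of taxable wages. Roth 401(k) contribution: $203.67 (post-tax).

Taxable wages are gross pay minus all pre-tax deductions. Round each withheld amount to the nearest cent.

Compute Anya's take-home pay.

Retirement plan contribution: $2273.92 × 0.09 = $204.65
Taxable wages = $2273.92 − $204.65 = $2069.27
Federal tax withheld: $2069.27 × 0.265 = $548.36
State withholding: $2069.27 × 0.06 = $124.16
State unemployment insurance (employee share): $2273.92 × 0.0025 = $5.68
Roth 401(k) contribution: $203.67
Total deductions = $204.65 + $548.36 + $124.16 + $5.68 + $203.67 = $1086.52
Net pay = $2273.92 − $1086.52 = $1187.40

$1187.40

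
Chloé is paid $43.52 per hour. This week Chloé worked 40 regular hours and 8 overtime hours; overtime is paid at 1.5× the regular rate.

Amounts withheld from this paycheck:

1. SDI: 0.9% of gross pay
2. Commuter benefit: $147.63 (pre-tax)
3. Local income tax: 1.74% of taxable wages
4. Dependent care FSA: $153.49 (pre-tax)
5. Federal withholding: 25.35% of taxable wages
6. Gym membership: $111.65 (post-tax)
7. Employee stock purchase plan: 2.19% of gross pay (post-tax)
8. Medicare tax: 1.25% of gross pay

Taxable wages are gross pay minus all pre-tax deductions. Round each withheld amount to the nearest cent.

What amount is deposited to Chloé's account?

Regular pay: 40 × $43.52 = $1,740.80
Overtime pay: 8 × $43.52 × 1.5 = $522.24
Gross pay = $1,740.80 + $522.24 = $2,263.04
Commuter benefit: $147.63
Dependent care FSA: $153.49
Pre-tax total = $147.63 + $153.49 = $301.12
Taxable wages = $2,263.04 − $301.12 = $1,961.92
Local income tax: $1,961.92 × 0.0174 = $34.14
Federal withholding: $1,961.92 × 0.2535 = $497.35
Medicare tax: $2,263.04 × 0.0125 = $28.29
SDI: $2,263.04 × 0.009 = $20.37
Gym membership: $111.65
Employee stock purchase plan: $2,263.04 × 0.0219 = $49.56
Total deductions = $147.63 + $153.49 + $34.14 + $497.35 + $28.29 + $20.37 + $111.65 + $49.56 = $1,042.48
Net pay = $2,263.04 − $1,042.48 = $1,220.56

$1,220.56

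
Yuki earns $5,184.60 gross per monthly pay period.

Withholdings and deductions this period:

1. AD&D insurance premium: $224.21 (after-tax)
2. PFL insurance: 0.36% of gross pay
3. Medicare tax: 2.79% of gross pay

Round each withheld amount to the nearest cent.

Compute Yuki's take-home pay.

$4,797.08

Medicare tax: $5,184.60 × 0.0279 = $144.65
PFL insurance: $5,184.60 × 0.0036 = $18.66
AD&D insurance premium: $224.21
Total deductions = $144.65 + $18.66 + $224.21 = $387.52
Net pay = $5,184.60 − $387.52 = $4,797.08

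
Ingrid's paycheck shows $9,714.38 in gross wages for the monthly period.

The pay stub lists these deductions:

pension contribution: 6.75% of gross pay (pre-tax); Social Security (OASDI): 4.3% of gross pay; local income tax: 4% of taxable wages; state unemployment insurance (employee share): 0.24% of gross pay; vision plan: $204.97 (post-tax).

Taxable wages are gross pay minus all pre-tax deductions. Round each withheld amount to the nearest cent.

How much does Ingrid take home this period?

$8,050.31

Pension contribution: $9,714.38 × 0.0675 = $655.72
Taxable wages = $9,714.38 − $655.72 = $9,058.66
Local income tax: $9,058.66 × 0.04 = $362.35
State unemployment insurance (employee share): $9,714.38 × 0.0024 = $23.31
Social Security (OASDI): $9,714.38 × 0.043 = $417.72
Vision plan: $204.97
Total deductions = $655.72 + $362.35 + $23.31 + $417.72 + $204.97 = $1,664.07
Net pay = $9,714.38 − $1,664.07 = $8,050.31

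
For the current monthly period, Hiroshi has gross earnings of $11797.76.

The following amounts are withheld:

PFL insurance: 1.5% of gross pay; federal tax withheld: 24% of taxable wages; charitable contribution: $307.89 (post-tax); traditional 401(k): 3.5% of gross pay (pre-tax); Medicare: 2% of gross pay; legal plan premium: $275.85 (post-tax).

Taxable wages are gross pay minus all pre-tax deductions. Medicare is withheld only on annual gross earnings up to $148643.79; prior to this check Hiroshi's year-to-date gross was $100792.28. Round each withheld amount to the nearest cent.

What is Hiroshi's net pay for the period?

$7655.81

Traditional 401(k): $11797.76 × 0.035 = $412.92
Taxable wages = $11797.76 − $412.92 = $11384.84
Federal tax withheld: $11384.84 × 0.24 = $2732.36
PFL insurance: $11797.76 × 0.015 = $176.97
Medicare: cap not yet reached, full $11797.76 is subject → $11797.76 × 0.02 = $235.96
Legal plan premium: $275.85
Charitable contribution: $307.89
Total deductions = $412.92 + $2732.36 + $176.97 + $235.96 + $275.85 + $307.89 = $4141.95
Net pay = $11797.76 − $4141.95 = $7655.81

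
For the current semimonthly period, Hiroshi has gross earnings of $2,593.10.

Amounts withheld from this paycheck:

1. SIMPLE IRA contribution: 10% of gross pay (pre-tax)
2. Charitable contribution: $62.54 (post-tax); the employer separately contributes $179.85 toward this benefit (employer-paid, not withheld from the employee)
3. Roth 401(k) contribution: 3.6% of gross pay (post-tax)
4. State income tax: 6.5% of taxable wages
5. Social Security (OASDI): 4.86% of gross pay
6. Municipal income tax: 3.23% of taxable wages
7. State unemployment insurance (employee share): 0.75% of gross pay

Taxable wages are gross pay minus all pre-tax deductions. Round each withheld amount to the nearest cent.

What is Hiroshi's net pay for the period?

SIMPLE IRA contribution: $2,593.10 × 0.1 = $259.31
Taxable wages = $2,593.10 − $259.31 = $2,333.79
Municipal income tax: $2,333.79 × 0.0323 = $75.38
State income tax: $2,333.79 × 0.065 = $151.70
State unemployment insurance (employee share): $2,593.10 × 0.0075 = $19.45
Social Security (OASDI): $2,593.10 × 0.0486 = $126.02
Roth 401(k) contribution: $2,593.10 × 0.036 = $93.35
Charitable contribution: $62.54
(Employer's $179.85 toward charitable contribution is not withheld from the employee.)
Total deductions = $259.31 + $75.38 + $151.70 + $19.45 + $126.02 + $93.35 + $62.54 = $787.75
Net pay = $2,593.10 − $787.75 = $1,805.35

$1,805.35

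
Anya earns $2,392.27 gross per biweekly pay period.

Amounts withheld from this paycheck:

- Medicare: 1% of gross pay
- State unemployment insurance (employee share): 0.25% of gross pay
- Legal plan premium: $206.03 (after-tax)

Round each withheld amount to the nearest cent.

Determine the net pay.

$2,156.34

Medicare: $2,392.27 × 0.01 = $23.92
State unemployment insurance (employee share): $2,392.27 × 0.0025 = $5.98
Legal plan premium: $206.03
Total deductions = $23.92 + $5.98 + $206.03 = $235.93
Net pay = $2,392.27 − $235.93 = $2,156.34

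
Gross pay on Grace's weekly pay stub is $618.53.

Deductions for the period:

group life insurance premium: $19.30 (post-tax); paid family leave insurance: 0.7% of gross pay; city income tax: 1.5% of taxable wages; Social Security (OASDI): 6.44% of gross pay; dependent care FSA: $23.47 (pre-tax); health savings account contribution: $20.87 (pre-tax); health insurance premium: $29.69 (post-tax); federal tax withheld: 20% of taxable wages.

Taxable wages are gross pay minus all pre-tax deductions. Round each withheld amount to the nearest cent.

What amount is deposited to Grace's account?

$357.59

Dependent care FSA: $23.47
Health savings account contribution: $20.87
Pre-tax total = $23.47 + $20.87 = $44.34
Taxable wages = $618.53 − $44.34 = $574.19
Federal tax withheld: $574.19 × 0.2 = $114.84
City income tax: $574.19 × 0.015 = $8.61
Paid family leave insurance: $618.53 × 0.007 = $4.33
Social Security (OASDI): $618.53 × 0.0644 = $39.83
Group life insurance premium: $19.30
Health insurance premium: $29.69
Total deductions = $23.47 + $20.87 + $114.84 + $8.61 + $4.33 + $39.83 + $19.30 + $29.69 = $260.94
Net pay = $618.53 − $260.94 = $357.59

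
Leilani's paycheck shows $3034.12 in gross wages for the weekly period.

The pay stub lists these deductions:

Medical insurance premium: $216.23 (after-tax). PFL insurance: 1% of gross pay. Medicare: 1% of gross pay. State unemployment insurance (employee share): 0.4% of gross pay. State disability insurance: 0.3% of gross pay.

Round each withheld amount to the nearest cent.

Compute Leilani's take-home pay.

$2735.97

State unemployment insurance (employee share): $3034.12 × 0.004 = $12.14
State disability insurance: $3034.12 × 0.003 = $9.10
PFL insurance: $3034.12 × 0.01 = $30.34
Medicare: $3034.12 × 0.01 = $30.34
Medical insurance premium: $216.23
Total deductions = $12.14 + $9.10 + $30.34 + $30.34 + $216.23 = $298.15
Net pay = $3034.12 − $298.15 = $2735.97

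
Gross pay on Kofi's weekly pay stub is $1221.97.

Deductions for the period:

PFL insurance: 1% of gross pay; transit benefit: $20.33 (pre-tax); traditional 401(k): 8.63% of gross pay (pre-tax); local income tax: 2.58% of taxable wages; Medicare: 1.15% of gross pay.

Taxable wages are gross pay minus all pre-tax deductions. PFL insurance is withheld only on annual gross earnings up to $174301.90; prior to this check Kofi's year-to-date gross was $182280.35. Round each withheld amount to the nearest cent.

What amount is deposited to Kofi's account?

$1053.85

Transit benefit: $20.33
Traditional 401(k): $1221.97 × 0.0863 = $105.46
Pre-tax total = $20.33 + $105.46 = $125.79
Taxable wages = $1221.97 − $125.79 = $1096.18
Local income tax: $1096.18 × 0.0258 = $28.28
PFL insurance: annual cap $174301.90 already reached (YTD $182280.35), so $0.00
Medicare: $1221.97 × 0.0115 = $14.05
Total deductions = $20.33 + $105.46 + $28.28 + $0.00 + $14.05 = $168.12
Net pay = $1221.97 − $168.12 = $1053.85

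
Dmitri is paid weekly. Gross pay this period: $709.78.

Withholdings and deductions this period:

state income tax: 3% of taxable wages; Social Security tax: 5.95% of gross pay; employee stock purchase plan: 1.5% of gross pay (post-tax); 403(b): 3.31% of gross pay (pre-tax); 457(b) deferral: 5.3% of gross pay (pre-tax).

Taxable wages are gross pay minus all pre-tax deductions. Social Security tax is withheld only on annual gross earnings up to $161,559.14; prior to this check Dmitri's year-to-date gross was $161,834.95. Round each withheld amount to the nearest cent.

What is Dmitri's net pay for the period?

403(b): $709.78 × 0.0331 = $23.49
457(b) deferral: $709.78 × 0.053 = $37.62
Pre-tax total = $23.49 + $37.62 = $61.11
Taxable wages = $709.78 − $61.11 = $648.67
State income tax: $648.67 × 0.03 = $19.46
Social Security tax: annual cap $161,559.14 already reached (YTD $161,834.95), so $0.00
Employee stock purchase plan: $709.78 × 0.015 = $10.65
Total deductions = $23.49 + $37.62 + $19.46 + $0.00 + $10.65 = $91.22
Net pay = $709.78 − $91.22 = $618.56

$618.56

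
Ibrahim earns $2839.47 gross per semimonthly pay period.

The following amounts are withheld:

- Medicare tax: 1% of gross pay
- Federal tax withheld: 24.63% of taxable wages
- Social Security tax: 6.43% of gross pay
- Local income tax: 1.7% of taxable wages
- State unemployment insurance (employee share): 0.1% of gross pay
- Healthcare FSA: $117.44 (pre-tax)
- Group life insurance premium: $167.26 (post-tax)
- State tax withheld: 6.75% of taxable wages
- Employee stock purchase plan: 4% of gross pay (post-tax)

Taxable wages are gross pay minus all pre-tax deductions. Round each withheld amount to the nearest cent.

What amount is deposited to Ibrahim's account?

$1326.93

Healthcare FSA: $117.44
Taxable wages = $2839.47 − $117.44 = $2722.03
State tax withheld: $2722.03 × 0.0675 = $183.74
Federal tax withheld: $2722.03 × 0.2463 = $670.44
Local income tax: $2722.03 × 0.017 = $46.27
Social Security tax: $2839.47 × 0.0643 = $182.58
State unemployment insurance (employee share): $2839.47 × 0.001 = $2.84
Medicare tax: $2839.47 × 0.01 = $28.39
Group life insurance premium: $167.26
Employee stock purchase plan: $2839.47 × 0.04 = $113.58
Total deductions = $117.44 + $183.74 + $670.44 + $46.27 + $182.58 + $2.84 + $28.39 + $167.26 + $113.58 = $1512.54
Net pay = $2839.47 − $1512.54 = $1326.93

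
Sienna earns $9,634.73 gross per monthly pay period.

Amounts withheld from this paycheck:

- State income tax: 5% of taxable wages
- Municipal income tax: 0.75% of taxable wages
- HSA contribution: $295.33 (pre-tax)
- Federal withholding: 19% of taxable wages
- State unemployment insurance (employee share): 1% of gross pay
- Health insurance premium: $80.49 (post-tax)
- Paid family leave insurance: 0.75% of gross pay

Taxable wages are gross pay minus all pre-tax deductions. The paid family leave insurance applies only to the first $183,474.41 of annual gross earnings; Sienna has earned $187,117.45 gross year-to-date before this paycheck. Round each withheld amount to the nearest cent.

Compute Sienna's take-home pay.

$6,851.05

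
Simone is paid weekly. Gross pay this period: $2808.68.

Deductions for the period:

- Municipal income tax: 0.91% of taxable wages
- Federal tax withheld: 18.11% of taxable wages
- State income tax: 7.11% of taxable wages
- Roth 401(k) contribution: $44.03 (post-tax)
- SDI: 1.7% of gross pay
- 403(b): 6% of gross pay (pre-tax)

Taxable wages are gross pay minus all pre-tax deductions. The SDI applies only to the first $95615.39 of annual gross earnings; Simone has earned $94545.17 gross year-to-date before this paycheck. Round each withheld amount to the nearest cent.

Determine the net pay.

$1888.06

403(b): $2808.68 × 0.06 = $168.52
Taxable wages = $2808.68 − $168.52 = $2640.16
Municipal income tax: $2640.16 × 0.0091 = $24.03
State income tax: $2640.16 × 0.0711 = $187.72
Federal tax withheld: $2640.16 × 0.1811 = $478.13
SDI: only $95615.39 − $94545.17 = $1070.22 of this check is subject → $1070.22 × 0.017 = $18.19
Roth 401(k) contribution: $44.03
Total deductions = $168.52 + $24.03 + $187.72 + $478.13 + $18.19 + $44.03 = $920.62
Net pay = $2808.68 − $920.62 = $1888.06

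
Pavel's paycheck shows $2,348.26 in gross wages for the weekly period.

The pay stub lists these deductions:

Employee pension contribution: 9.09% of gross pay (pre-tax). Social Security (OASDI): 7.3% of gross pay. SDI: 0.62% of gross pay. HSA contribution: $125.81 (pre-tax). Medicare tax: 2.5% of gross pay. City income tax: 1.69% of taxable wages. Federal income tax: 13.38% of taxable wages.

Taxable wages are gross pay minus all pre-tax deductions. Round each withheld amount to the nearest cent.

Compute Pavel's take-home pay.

Employee pension contribution: $2,348.26 × 0.0909 = $213.46
HSA contribution: $125.81
Pre-tax total = $213.46 + $125.81 = $339.27
Taxable wages = $2,348.26 − $339.27 = $2,008.99
Federal income tax: $2,008.99 × 0.1338 = $268.80
City income tax: $2,008.99 × 0.0169 = $33.95
Social Security (OASDI): $2,348.26 × 0.073 = $171.42
Medicare tax: $2,348.26 × 0.025 = $58.71
SDI: $2,348.26 × 0.0062 = $14.56
Total deductions = $213.46 + $125.81 + $268.80 + $33.95 + $171.42 + $58.71 + $14.56 = $886.71
Net pay = $2,348.26 − $886.71 = $1,461.55

$1,461.55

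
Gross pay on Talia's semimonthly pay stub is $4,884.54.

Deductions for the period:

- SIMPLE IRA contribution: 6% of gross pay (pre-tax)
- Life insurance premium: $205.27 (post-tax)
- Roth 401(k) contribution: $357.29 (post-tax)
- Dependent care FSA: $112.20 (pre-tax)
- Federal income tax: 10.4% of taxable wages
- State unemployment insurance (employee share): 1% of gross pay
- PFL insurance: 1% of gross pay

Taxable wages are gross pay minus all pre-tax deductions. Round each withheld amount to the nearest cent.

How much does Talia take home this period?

$3,353.17

SIMPLE IRA contribution: $4,884.54 × 0.06 = $293.07
Dependent care FSA: $112.20
Pre-tax total = $293.07 + $112.20 = $405.27
Taxable wages = $4,884.54 − $405.27 = $4,479.27
Federal income tax: $4,479.27 × 0.104 = $465.84
PFL insurance: $4,884.54 × 0.01 = $48.85
State unemployment insurance (employee share): $4,884.54 × 0.01 = $48.85
Life insurance premium: $205.27
Roth 401(k) contribution: $357.29
Total deductions = $293.07 + $112.20 + $465.84 + $48.85 + $48.85 + $205.27 + $357.29 = $1,531.37
Net pay = $4,884.54 − $1,531.37 = $3,353.17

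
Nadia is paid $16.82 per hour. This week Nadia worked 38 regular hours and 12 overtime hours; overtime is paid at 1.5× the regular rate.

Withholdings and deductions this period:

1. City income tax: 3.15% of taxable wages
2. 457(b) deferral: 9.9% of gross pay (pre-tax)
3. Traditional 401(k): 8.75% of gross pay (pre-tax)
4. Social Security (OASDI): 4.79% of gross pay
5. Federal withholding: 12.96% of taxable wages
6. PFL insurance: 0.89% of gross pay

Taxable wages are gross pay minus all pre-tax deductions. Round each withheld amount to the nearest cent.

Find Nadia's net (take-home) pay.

$589.30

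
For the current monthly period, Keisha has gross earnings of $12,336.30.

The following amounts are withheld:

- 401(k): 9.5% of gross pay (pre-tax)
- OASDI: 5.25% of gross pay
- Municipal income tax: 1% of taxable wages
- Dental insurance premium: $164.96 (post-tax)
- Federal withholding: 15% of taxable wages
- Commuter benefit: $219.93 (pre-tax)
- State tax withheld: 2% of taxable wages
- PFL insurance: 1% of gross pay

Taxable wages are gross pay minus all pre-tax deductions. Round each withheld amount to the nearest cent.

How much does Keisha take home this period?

Commuter benefit: $219.93
401(k): $12,336.30 × 0.095 = $1,171.95
Pre-tax total = $219.93 + $1,171.95 = $1,391.88
Taxable wages = $12,336.30 − $1,391.88 = $10,944.42
State tax withheld: $10,944.42 × 0.02 = $218.89
Federal withholding: $10,944.42 × 0.15 = $1,641.66
Municipal income tax: $10,944.42 × 0.01 = $109.44
PFL insurance: $12,336.30 × 0.01 = $123.36
OASDI: $12,336.30 × 0.0525 = $647.66
Dental insurance premium: $164.96
Total deductions = $219.93 + $1,171.95 + $218.89 + $1,641.66 + $109.44 + $123.36 + $647.66 + $164.96 = $4,297.85
Net pay = $12,336.30 − $4,297.85 = $8,038.45

$8,038.45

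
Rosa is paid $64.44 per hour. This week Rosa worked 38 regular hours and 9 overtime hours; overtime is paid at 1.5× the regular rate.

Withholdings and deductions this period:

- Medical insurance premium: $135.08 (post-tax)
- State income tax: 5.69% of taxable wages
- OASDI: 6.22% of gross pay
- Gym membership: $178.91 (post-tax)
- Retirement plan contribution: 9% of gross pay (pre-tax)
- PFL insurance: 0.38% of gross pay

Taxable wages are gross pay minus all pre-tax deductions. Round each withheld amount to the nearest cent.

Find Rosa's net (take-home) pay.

Regular pay: 38 × $64.44 = $2448.72
Overtime pay: 9 × $64.44 × 1.5 = $869.94
Gross pay = $2448.72 + $869.94 = $3318.66
Retirement plan contribution: $3318.66 × 0.09 = $298.68
Taxable wages = $3318.66 − $298.68 = $3019.98
State income tax: $3019.98 × 0.0569 = $171.84
OASDI: $3318.66 × 0.0622 = $206.42
PFL insurance: $3318.66 × 0.0038 = $12.61
Gym membership: $178.91
Medical insurance premium: $135.08
Total deductions = $298.68 + $171.84 + $206.42 + $12.61 + $178.91 + $135.08 = $1003.54
Net pay = $3318.66 − $1003.54 = $2315.12

$2315.12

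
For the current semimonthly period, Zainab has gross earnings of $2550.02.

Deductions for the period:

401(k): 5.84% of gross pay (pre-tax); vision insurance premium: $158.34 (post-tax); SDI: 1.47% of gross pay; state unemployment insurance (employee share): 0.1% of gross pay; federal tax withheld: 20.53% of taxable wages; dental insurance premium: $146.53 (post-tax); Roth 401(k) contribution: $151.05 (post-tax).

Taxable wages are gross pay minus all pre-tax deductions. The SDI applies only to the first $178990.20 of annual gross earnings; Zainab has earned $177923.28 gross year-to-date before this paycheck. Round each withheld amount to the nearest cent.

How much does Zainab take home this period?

$1434.00

401(k): $2550.02 × 0.0584 = $148.92
Taxable wages = $2550.02 − $148.92 = $2401.10
Federal tax withheld: $2401.10 × 0.2053 = $492.95
State unemployment insurance (employee share): $2550.02 × 0.001 = $2.55
SDI: only $178990.20 − $177923.28 = $1066.92 of this check is subject → $1066.92 × 0.0147 = $15.68
Dental insurance premium: $146.53
Vision insurance premium: $158.34
Roth 401(k) contribution: $151.05
Total deductions = $148.92 + $492.95 + $2.55 + $15.68 + $146.53 + $158.34 + $151.05 = $1116.02
Net pay = $2550.02 − $1116.02 = $1434.00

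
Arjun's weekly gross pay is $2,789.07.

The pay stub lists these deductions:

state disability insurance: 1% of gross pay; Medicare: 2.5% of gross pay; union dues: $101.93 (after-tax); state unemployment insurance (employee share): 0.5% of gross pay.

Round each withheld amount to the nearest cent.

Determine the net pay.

State disability insurance: $2,789.07 × 0.01 = $27.89
State unemployment insurance (employee share): $2,789.07 × 0.005 = $13.95
Medicare: $2,789.07 × 0.025 = $69.73
Union dues: $101.93
Total deductions = $27.89 + $13.95 + $69.73 + $101.93 = $213.50
Net pay = $2,789.07 − $213.50 = $2,575.57

$2,575.57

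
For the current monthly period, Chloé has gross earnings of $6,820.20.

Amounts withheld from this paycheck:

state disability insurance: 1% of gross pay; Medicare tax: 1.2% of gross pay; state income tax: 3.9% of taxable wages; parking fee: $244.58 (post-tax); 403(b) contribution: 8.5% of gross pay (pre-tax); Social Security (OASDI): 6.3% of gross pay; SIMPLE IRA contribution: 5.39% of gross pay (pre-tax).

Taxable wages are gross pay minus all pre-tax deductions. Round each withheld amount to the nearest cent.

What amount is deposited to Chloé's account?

$4,819.54

403(b) contribution: $6,820.20 × 0.085 = $579.72
SIMPLE IRA contribution: $6,820.20 × 0.0539 = $367.61
Pre-tax total = $579.72 + $367.61 = $947.33
Taxable wages = $6,820.20 − $947.33 = $5,872.87
State income tax: $5,872.87 × 0.039 = $229.04
State disability insurance: $6,820.20 × 0.01 = $68.20
Medicare tax: $6,820.20 × 0.012 = $81.84
Social Security (OASDI): $6,820.20 × 0.063 = $429.67
Parking fee: $244.58
Total deductions = $579.72 + $367.61 + $229.04 + $68.20 + $81.84 + $429.67 + $244.58 = $2,000.66
Net pay = $6,820.20 − $2,000.66 = $4,819.54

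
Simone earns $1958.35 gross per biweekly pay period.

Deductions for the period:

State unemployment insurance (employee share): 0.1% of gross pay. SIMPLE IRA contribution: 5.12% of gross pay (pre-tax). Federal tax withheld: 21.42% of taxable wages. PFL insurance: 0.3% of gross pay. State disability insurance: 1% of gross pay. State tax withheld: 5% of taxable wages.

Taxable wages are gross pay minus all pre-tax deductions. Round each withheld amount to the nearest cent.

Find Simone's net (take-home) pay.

SIMPLE IRA contribution: $1958.35 × 0.0512 = $100.27
Taxable wages = $1958.35 − $100.27 = $1858.08
State tax withheld: $1858.08 × 0.05 = $92.90
Federal tax withheld: $1858.08 × 0.2142 = $398.00
State disability insurance: $1958.35 × 0.01 = $19.58
PFL insurance: $1958.35 × 0.003 = $5.88
State unemployment insurance (employee share): $1958.35 × 0.001 = $1.96
Total deductions = $100.27 + $92.90 + $398.00 + $19.58 + $5.88 + $1.96 = $618.59
Net pay = $1958.35 − $618.59 = $1339.76

$1339.76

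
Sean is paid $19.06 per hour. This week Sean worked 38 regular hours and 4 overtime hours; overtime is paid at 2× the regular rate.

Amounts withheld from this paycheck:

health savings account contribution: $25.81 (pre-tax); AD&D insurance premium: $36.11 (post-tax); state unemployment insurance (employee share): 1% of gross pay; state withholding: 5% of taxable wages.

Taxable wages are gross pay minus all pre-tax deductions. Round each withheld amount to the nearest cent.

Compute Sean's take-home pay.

Regular pay: 38 × $19.06 = $724.28
Overtime pay: 4 × $19.06 × 2 = $152.48
Gross pay = $724.28 + $152.48 = $876.76
Health savings account contribution: $25.81
Taxable wages = $876.76 − $25.81 = $850.95
State withholding: $850.95 × 0.05 = $42.55
State unemployment insurance (employee share): $876.76 × 0.01 = $8.77
AD&D insurance premium: $36.11
Total deductions = $25.81 + $42.55 + $8.77 + $36.11 = $113.24
Net pay = $876.76 − $113.24 = $763.52

$763.52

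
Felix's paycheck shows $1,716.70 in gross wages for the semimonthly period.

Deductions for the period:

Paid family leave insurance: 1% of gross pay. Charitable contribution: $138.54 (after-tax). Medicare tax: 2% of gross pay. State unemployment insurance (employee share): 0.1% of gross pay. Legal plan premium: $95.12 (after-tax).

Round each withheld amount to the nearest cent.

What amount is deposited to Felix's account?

$1,429.82

State unemployment insurance (employee share): $1,716.70 × 0.001 = $1.72
Paid family leave insurance: $1,716.70 × 0.01 = $17.17
Medicare tax: $1,716.70 × 0.02 = $34.33
Legal plan premium: $95.12
Charitable contribution: $138.54
Total deductions = $1.72 + $17.17 + $34.33 + $95.12 + $138.54 = $286.88
Net pay = $1,716.70 − $286.88 = $1,429.82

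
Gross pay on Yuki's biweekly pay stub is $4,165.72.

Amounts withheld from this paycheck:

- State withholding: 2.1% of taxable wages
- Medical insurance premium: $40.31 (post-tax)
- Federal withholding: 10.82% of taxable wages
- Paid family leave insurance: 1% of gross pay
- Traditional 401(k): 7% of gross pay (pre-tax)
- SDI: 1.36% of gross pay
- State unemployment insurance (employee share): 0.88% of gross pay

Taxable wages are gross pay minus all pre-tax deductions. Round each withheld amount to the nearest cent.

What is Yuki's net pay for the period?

Traditional 401(k): $4,165.72 × 0.07 = $291.60
Taxable wages = $4,165.72 − $291.60 = $3,874.12
Federal withholding: $3,874.12 × 0.1082 = $419.18
State withholding: $3,874.12 × 0.021 = $81.36
SDI: $4,165.72 × 0.0136 = $56.65
State unemployment insurance (employee share): $4,165.72 × 0.0088 = $36.66
Paid family leave insurance: $4,165.72 × 0.01 = $41.66
Medical insurance premium: $40.31
Total deductions = $291.60 + $419.18 + $81.36 + $56.65 + $36.66 + $41.66 + $40.31 = $967.42
Net pay = $4,165.72 − $967.42 = $3,198.30

$3,198.30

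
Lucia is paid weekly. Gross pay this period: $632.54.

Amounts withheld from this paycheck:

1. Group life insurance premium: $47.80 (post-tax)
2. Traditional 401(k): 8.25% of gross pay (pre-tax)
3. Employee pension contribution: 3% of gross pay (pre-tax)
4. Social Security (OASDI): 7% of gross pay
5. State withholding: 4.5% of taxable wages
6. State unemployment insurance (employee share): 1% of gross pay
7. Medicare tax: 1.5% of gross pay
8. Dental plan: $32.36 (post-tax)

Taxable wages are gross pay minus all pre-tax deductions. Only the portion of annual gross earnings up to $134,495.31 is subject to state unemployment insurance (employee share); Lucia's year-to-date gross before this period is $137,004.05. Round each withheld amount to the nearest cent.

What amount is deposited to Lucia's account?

Employee pension contribution: $632.54 × 0.03 = $18.98
Traditional 401(k): $632.54 × 0.0825 = $52.18
Pre-tax total = $18.98 + $52.18 = $71.16
Taxable wages = $632.54 − $71.16 = $561.38
State withholding: $561.38 × 0.045 = $25.26
Medicare tax: $632.54 × 0.015 = $9.49
State unemployment insurance (employee share): annual cap $134,495.31 already reached (YTD $137,004.05), so $0.00
Social Security (OASDI): $632.54 × 0.07 = $44.28
Group life insurance premium: $47.80
Dental plan: $32.36
Total deductions = $18.98 + $52.18 + $25.26 + $9.49 + $0.00 + $44.28 + $47.80 + $32.36 = $230.35
Net pay = $632.54 − $230.35 = $402.19

$402.19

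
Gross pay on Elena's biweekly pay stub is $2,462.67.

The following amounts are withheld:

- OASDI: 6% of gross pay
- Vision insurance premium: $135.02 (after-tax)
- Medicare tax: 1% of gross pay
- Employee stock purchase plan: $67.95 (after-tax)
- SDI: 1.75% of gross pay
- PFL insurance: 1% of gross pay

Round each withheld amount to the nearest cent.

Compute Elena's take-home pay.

$2,019.58

Medicare tax: $2,462.67 × 0.01 = $24.63
PFL insurance: $2,462.67 × 0.01 = $24.63
SDI: $2,462.67 × 0.0175 = $43.10
OASDI: $2,462.67 × 0.06 = $147.76
Employee stock purchase plan: $67.95
Vision insurance premium: $135.02
Total deductions = $24.63 + $24.63 + $43.10 + $147.76 + $67.95 + $135.02 = $443.09
Net pay = $2,462.67 − $443.09 = $2,019.58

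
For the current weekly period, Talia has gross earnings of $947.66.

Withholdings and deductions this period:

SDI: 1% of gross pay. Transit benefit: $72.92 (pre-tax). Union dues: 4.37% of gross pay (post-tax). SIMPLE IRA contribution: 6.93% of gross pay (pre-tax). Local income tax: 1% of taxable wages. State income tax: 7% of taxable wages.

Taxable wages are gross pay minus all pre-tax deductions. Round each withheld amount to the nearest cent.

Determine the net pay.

SIMPLE IRA contribution: $947.66 × 0.0693 = $65.67
Transit benefit: $72.92
Pre-tax total = $65.67 + $72.92 = $138.59
Taxable wages = $947.66 − $138.59 = $809.07
Local income tax: $809.07 × 0.01 = $8.09
State income tax: $809.07 × 0.07 = $56.63
SDI: $947.66 × 0.01 = $9.48
Union dues: $947.66 × 0.0437 = $41.41
Total deductions = $65.67 + $72.92 + $8.09 + $56.63 + $9.48 + $41.41 = $254.20
Net pay = $947.66 − $254.20 = $693.46

$693.46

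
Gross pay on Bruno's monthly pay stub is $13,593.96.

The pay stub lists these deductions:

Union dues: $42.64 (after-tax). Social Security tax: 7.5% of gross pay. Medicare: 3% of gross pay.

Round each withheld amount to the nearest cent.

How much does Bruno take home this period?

$12,123.95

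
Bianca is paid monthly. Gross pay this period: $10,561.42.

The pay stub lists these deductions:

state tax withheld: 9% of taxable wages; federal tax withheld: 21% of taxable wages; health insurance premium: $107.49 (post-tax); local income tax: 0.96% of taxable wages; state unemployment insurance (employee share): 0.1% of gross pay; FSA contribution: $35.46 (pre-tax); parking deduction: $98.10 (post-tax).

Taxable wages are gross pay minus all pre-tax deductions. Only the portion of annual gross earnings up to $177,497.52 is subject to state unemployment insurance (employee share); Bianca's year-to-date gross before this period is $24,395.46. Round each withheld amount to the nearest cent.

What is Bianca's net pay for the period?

FSA contribution: $35.46
Taxable wages = $10,561.42 − $35.46 = $10,525.96
Federal tax withheld: $10,525.96 × 0.21 = $2,210.45
State tax withheld: $10,525.96 × 0.09 = $947.34
Local income tax: $10,525.96 × 0.0096 = $101.05
State unemployment insurance (employee share): cap not yet reached, full $10,561.42 is subject → $10,561.42 × 0.001 = $10.56
Health insurance premium: $107.49
Parking deduction: $98.10
Total deductions = $35.46 + $2,210.45 + $947.34 + $101.05 + $10.56 + $107.49 + $98.10 = $3,510.45
Net pay = $10,561.42 − $3,510.45 = $7,050.97

$7,050.97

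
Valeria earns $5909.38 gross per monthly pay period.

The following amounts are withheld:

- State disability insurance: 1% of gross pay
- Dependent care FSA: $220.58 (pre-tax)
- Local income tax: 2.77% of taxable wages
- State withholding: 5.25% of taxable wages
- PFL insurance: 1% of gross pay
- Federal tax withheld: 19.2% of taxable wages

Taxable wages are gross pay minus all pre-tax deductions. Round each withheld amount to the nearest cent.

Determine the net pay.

Dependent care FSA: $220.58
Taxable wages = $5909.38 − $220.58 = $5688.80
Federal tax withheld: $5688.80 × 0.192 = $1092.25
Local income tax: $5688.80 × 0.0277 = $157.58
State withholding: $5688.80 × 0.0525 = $298.66
State disability insurance: $5909.38 × 0.01 = $59.09
PFL insurance: $5909.38 × 0.01 = $59.09
Total deductions = $220.58 + $1092.25 + $157.58 + $298.66 + $59.09 + $59.09 = $1887.25
Net pay = $5909.38 − $1887.25 = $4022.13

$4022.13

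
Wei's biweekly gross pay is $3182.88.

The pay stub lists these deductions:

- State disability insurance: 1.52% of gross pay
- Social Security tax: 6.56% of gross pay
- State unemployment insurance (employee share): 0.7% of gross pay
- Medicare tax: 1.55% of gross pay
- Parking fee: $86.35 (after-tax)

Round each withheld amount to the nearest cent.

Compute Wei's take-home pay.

Medicare tax: $3182.88 × 0.0155 = $49.33
State disability insurance: $3182.88 × 0.0152 = $48.38
Social Security tax: $3182.88 × 0.0656 = $208.80
State unemployment insurance (employee share): $3182.88 × 0.007 = $22.28
Parking fee: $86.35
Total deductions = $49.33 + $48.38 + $208.80 + $22.28 + $86.35 = $415.14
Net pay = $3182.88 − $415.14 = $2767.74

$2767.74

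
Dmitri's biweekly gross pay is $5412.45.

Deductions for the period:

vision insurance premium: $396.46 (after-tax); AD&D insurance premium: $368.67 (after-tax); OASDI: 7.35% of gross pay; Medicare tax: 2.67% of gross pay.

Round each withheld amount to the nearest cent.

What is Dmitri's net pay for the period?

$4104.99

OASDI: $5412.45 × 0.0735 = $397.82
Medicare tax: $5412.45 × 0.0267 = $144.51
AD&D insurance premium: $368.67
Vision insurance premium: $396.46
Total deductions = $397.82 + $144.51 + $368.67 + $396.46 = $1307.46
Net pay = $5412.45 − $1307.46 = $4104.99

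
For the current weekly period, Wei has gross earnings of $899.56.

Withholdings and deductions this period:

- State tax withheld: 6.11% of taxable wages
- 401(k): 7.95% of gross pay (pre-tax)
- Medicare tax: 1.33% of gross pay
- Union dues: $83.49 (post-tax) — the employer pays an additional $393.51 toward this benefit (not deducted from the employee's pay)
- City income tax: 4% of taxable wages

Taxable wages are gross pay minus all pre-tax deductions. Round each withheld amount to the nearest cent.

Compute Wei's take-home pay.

401(k): $899.56 × 0.0795 = $71.52
Taxable wages = $899.56 − $71.52 = $828.04
State tax withheld: $828.04 × 0.0611 = $50.59
City income tax: $828.04 × 0.04 = $33.12
Medicare tax: $899.56 × 0.0133 = $11.96
Union dues: $83.49
(Employer's $393.51 toward union dues is not withheld from the employee.)
Total deductions = $71.52 + $50.59 + $33.12 + $11.96 + $83.49 = $250.68
Net pay = $899.56 − $250.68 = $648.88

$648.88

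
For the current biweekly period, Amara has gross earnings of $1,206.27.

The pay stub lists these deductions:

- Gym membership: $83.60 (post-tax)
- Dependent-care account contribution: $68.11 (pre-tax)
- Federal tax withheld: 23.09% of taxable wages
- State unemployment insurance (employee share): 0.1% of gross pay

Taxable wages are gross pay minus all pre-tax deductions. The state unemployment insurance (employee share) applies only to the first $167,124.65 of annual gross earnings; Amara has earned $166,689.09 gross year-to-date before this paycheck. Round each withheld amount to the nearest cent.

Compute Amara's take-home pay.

Dependent-care account contribution: $68.11
Taxable wages = $1,206.27 − $68.11 = $1,138.16
Federal tax withheld: $1,138.16 × 0.2309 = $262.80
State unemployment insurance (employee share): only $167,124.65 − $166,689.09 = $435.56 of this check is subject → $435.56 × 0.001 = $0.44
Gym membership: $83.60
Total deductions = $68.11 + $262.80 + $0.44 + $83.60 = $414.95
Net pay = $1,206.27 − $414.95 = $791.32

$791.32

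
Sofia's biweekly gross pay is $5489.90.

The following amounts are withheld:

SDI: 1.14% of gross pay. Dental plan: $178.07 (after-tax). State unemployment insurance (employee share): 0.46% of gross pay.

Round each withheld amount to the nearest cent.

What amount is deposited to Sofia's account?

State unemployment insurance (employee share): $5489.90 × 0.0046 = $25.25
SDI: $5489.90 × 0.0114 = $62.58
Dental plan: $178.07
Total deductions = $25.25 + $62.58 + $178.07 = $265.90
Net pay = $5489.90 − $265.90 = $5224.00

$5224.00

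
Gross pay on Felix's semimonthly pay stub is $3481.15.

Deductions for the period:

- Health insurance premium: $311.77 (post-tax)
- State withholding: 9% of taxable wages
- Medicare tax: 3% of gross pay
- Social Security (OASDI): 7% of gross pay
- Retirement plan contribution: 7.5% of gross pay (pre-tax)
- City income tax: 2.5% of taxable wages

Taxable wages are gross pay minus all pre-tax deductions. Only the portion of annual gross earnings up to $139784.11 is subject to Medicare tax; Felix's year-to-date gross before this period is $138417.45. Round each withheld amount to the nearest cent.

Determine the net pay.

$2253.30

Retirement plan contribution: $3481.15 × 0.075 = $261.09
Taxable wages = $3481.15 − $261.09 = $3220.06
State withholding: $3220.06 × 0.09 = $289.81
City income tax: $3220.06 × 0.025 = $80.50
Social Security (OASDI): $3481.15 × 0.07 = $243.68
Medicare tax: only $139784.11 − $138417.45 = $1366.66 of this check is subject → $1366.66 × 0.03 = $41.00
Health insurance premium: $311.77
Total deductions = $261.09 + $289.81 + $80.50 + $243.68 + $41.00 + $311.77 = $1227.85
Net pay = $3481.15 − $1227.85 = $2253.30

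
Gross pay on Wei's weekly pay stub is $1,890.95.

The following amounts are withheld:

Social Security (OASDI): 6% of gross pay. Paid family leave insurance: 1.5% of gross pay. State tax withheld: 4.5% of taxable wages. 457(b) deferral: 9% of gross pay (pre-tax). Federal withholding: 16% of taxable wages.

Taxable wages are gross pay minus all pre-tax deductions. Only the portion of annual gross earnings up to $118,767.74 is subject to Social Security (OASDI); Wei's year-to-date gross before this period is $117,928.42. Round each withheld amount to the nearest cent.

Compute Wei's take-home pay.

$1,289.29

457(b) deferral: $1,890.95 × 0.09 = $170.19
Taxable wages = $1,890.95 − $170.19 = $1,720.76
State tax withheld: $1,720.76 × 0.045 = $77.43
Federal withholding: $1,720.76 × 0.16 = $275.32
Social Security (OASDI): only $118,767.74 − $117,928.42 = $839.32 of this check is subject → $839.32 × 0.06 = $50.36
Paid family leave insurance: $1,890.95 × 0.015 = $28.36
Total deductions = $170.19 + $77.43 + $275.32 + $50.36 + $28.36 = $601.66
Net pay = $1,890.95 − $601.66 = $1,289.29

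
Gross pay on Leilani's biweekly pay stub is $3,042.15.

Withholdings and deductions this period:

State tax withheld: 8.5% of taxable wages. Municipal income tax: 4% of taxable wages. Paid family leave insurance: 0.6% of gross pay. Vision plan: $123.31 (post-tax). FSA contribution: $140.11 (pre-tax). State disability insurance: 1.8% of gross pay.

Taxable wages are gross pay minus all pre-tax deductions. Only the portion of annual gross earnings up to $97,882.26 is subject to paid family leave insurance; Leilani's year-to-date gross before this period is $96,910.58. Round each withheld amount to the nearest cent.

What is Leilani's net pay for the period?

$2,355.39

FSA contribution: $140.11
Taxable wages = $3,042.15 − $140.11 = $2,902.04
Municipal income tax: $2,902.04 × 0.04 = $116.08
State tax withheld: $2,902.04 × 0.085 = $246.67
Paid family leave insurance: only $97,882.26 − $96,910.58 = $971.68 of this check is subject → $971.68 × 0.006 = $5.83
State disability insurance: $3,042.15 × 0.018 = $54.76
Vision plan: $123.31
Total deductions = $140.11 + $116.08 + $246.67 + $5.83 + $54.76 + $123.31 = $686.76
Net pay = $3,042.15 − $686.76 = $2,355.39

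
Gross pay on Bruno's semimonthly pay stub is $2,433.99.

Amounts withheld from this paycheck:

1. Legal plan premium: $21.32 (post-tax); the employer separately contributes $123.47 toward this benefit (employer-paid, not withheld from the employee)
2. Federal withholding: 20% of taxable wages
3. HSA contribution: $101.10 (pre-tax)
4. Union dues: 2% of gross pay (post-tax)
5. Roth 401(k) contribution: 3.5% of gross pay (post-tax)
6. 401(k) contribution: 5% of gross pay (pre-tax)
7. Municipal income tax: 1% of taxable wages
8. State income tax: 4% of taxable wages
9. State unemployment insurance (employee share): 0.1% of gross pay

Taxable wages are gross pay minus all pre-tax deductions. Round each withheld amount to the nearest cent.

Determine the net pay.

HSA contribution: $101.10
401(k) contribution: $2,433.99 × 0.05 = $121.70
Pre-tax total = $101.10 + $121.70 = $222.80
Taxable wages = $2,433.99 − $222.80 = $2,211.19
Municipal income tax: $2,211.19 × 0.01 = $22.11
Federal withholding: $2,211.19 × 0.2 = $442.24
State income tax: $2,211.19 × 0.04 = $88.45
State unemployment insurance (employee share): $2,433.99 × 0.001 = $2.43
Union dues: $2,433.99 × 0.02 = $48.68
Legal plan premium: $21.32
Roth 401(k) contribution: $2,433.99 × 0.035 = $85.19
(Employer's $123.47 toward legal plan premium is not withheld from the employee.)
Total deductions = $101.10 + $121.70 + $22.11 + $442.24 + $88.45 + $2.43 + $48.68 + $21.32 + $85.19 = $933.22
Net pay = $2,433.99 − $933.22 = $1,500.77

$1,500.77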